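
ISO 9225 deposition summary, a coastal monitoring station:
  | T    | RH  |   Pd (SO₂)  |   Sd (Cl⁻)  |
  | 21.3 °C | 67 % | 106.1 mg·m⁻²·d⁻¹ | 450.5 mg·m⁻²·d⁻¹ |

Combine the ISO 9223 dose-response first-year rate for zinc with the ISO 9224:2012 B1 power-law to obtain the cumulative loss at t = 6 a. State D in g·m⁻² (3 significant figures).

D(6) = 212 g·m⁻²

zinc: f(T) = -0.071·(T−10) [T>10 °C] = -0.8023
  sulphur-dioxide contribution → 0.9817 μm/a
  chloride contribution → 5.953 μm/a
  total first-year rate 6.934 μm/a
ISO 9224: D(t) = r_corr · t^b with b = 0.813 (zinc, B1)
  D(6) = 6.934 × 6^0.813 = 6.934 × 4.292 = 29.76 μm
  Mass loss = 29.76 μm × 7.14 g/cm³ = 212.5 g·m⁻²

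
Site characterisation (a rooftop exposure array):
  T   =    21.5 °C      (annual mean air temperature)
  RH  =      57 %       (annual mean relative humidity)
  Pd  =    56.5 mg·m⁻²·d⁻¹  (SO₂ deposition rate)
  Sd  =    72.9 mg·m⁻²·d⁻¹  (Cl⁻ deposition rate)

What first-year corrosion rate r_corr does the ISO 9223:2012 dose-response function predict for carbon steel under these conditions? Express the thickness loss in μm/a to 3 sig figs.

carbon steel: T>10 °C ⇒ hinge -0.054·(21.5−10) = -0.6210
  Pd branch = 1.77·Pd^0.52·e^(0.02·RH+f) = 24.23 μm/a
  Cl⁻ term: 0.102·72.9^0.62·exp(0.033·57+0.04·21.5) = 22.59
  r_corr = 24.23 + 22.59 = 46.82 μm/a

r_corr = 46.8 μm/a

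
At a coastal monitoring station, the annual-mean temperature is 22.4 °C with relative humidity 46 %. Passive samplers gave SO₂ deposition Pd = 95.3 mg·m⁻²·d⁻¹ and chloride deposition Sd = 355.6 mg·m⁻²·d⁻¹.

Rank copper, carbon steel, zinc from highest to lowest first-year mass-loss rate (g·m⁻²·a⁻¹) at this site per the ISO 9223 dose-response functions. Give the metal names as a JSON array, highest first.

["carbon steel", "zinc", "copper"]

copper: temperature factor f = -0.080·(12.4) = -0.9920
  Pd branch = 0.0053·Pd^0.26·e^(0.059·RH+f) = 0.09698 μm/a
  Cl⁻ term: 0.01025·355.6^0.27·exp(0.036·46+0.049·22.4) = 0.7859
  r_corr = 0.09698 + 0.7859 = 0.8829 μm/a
  mass loss = 0.8829 μm/a × 8.96 g/cm³ = 7.91 g·m⁻²·a⁻¹
carbon steel: f(T) = -0.054·(T−10) [T>10 °C] = -0.6696
  Pd branch = 1.77·Pd^0.52·e^(0.02·RH+f) = 24.31 μm/a
  Cl⁻ term: 0.102·355.6^0.62·exp(0.033·46+0.04·22.4) = 43.51
  r_corr = 24.31 + 43.51 = 67.82 μm/a
  mass loss = 67.82 μm/a × 7.85 g/cm³ = 532.4 g·m⁻²·a⁻¹
zinc: f(T) = -0.071·(T−10) [T>10 °C] = -0.8804
  SO₂ term: 0.0129·95.3^0.44·exp(0.046·46-0.8804) = 0.3296
  Sd branch = 0.0175·Sd^0.57·e^(0.008·RH+0.085·T) = 4.828 μm/a
  r_corr = 0.3296 + 4.828 = 5.158 μm/a
  mass loss = 5.158 μm/a × 7.14 g/cm³ = 36.83 g·m⁻²·a⁻¹
Ordering by g·m⁻²·a⁻¹: carbon steel (532) > zinc (36.8) > copper (7.91)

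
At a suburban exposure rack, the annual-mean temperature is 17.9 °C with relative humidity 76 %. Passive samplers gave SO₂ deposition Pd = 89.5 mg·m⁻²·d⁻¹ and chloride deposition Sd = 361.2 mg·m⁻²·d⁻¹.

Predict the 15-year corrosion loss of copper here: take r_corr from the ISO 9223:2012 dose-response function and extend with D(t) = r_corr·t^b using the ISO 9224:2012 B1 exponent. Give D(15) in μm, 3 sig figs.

copper: T>10 °C ⇒ hinge -0.080·(17.9−10) = -0.6320
  SO₂ term: 0.0053·89.5^0.26·exp(0.059·76-0.6320) = 0.8029
  Sd branch = 0.01025·Sd^0.27·e^(0.036·RH+0.049·T) = 1.864 μm/a
  sum: 0.8029 + 1.864 → r_corr = 2.667 μm/a
Power-law: D(15) = r_corr · 15^0.667
  D(15) = 2.667 × 15^0.667 = 2.667 × 6.088 = 16.24 μm

D(15) = 16.2 μm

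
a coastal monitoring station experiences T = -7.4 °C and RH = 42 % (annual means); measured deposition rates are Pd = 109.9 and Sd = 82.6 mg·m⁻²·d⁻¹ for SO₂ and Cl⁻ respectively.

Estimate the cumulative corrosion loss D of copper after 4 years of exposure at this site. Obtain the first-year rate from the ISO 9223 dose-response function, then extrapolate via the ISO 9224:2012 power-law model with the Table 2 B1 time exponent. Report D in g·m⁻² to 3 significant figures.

D(4) = 2.95 g·m⁻²

copper: f(T) = +0.126·(T−10) [T≤10 °C] = -2.1924
  SO₂ term: 0.0053·109.9^0.26·exp(0.059·42-2.1924) = 0.02393
  Sd branch = 0.01025·Sd^0.27·e^(0.036·RH+0.049·T) = 0.1065 μm/a
  sum: 0.02393 + 0.1065 → r_corr = 0.1305 μm/a
Long-term exponent b (ISO 9224 Table 2, B1) = 0.667
  D(4) = 0.1305 × 4^0.667 = 0.1305 × 2.521 = 0.3289 μm
  Mass loss = 0.3289 μm × 8.96 g/cm³ = 2.947 g·m⁻²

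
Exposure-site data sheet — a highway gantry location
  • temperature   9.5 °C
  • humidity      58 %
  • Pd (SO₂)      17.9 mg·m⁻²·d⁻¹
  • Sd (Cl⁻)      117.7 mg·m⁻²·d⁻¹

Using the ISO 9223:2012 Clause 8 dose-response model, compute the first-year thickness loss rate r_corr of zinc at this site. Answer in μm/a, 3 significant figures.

r_corr = 1.59 μm/a

zinc: f(T) = +0.038·(T−10) [T≤10 °C] = -0.0190
  Pd branch = 0.0129·Pd^0.44·e^(0.046·RH+f) = 0.6491 μm/a
  Cl⁻ term: 0.0175·117.7^0.57·exp(0.008·58+0.085·9.5) = 0.9453
  r_corr = 0.6491 + 0.9453 = 1.594 μm/a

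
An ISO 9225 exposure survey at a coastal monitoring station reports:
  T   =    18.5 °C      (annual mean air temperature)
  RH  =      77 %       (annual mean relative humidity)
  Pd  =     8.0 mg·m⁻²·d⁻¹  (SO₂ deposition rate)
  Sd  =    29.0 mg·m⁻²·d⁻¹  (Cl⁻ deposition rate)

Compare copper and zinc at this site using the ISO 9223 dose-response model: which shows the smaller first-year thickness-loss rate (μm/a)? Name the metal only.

copper

copper: temperature factor f = -0.080·(8.5) = -0.6800
  Pd branch = 0.0053·Pd^0.26·e^(0.059·RH+f) = 0.4333 μm/a
  Sd branch = 0.01025·Sd^0.27·e^(0.036·RH+0.049·T) = 1.007 μm/a
  r_corr = 0.4333 + 1.007 = 1.44 μm/a
zinc: f(T) = -0.071·(T−10) [T>10 °C] = -0.6035
  Pd branch = 0.0129·Pd^0.44·e^(0.046·RH+f) = 0.6083 μm/a
  Sd branch = 0.0175·Sd^0.57·e^(0.008·RH+0.085·T) = 1.064 μm/a
  r_corr = 0.6083 + 1.064 = 1.673 μm/a
Ordering by μm/a: zinc (1.67) > copper (1.44)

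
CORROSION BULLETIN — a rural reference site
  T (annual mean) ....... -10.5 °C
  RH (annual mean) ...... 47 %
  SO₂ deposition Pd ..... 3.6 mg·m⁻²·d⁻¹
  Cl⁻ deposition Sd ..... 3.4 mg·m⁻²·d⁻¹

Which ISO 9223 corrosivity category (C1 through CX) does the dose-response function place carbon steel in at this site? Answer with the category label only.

C1

carbon steel: T≤10 °C ⇒ hinge +0.150·(-10.5−10) = -3.0750
  Pd branch = 1.77·Pd^0.52·e^(0.02·RH+f) = 0.4074 μm/a
  Sd branch = 0.102·Sd^0.62·e^(0.033·RH+0.04·T) = 0.675 μm/a
  sum: 0.4074 + 0.675 → r_corr = 1.082 μm/a
1.08 μm/a falls in (0, 1.3] for carbon steel → category C1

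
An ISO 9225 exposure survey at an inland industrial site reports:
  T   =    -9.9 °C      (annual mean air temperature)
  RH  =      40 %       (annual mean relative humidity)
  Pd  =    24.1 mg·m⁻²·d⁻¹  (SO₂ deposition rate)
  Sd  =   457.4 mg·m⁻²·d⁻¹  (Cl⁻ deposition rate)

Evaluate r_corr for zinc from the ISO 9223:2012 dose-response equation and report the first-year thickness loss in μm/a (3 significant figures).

zinc: f(T) = +0.038·(T−10) [T≤10 °C] = -0.7562
  SO₂ term: 0.0129·24.1^0.44·exp(0.046·40-0.7562) = 0.1547
  Cl⁻ term: 0.0175·457.4^0.57·exp(0.008·40+0.085·-9.9) = 0.3411
  r_corr = 0.1547 + 0.3411 = 0.4958 μm/a

r_corr = 0.496 μm/a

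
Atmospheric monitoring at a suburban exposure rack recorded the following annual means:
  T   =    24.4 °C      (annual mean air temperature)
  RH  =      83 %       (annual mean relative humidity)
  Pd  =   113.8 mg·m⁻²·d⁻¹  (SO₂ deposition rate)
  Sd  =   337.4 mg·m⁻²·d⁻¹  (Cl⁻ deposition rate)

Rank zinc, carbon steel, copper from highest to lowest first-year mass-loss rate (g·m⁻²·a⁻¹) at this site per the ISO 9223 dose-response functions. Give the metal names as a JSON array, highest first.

zinc: temperature factor f = -0.071·(14.4) = -1.0224
  sulphur-dioxide contribution → 1.696 μm/a
  chloride contribution → 7.468 μm/a
  total first-year rate 9.163 μm/a
  mass loss = 9.163 μm/a × 7.14 g/cm³ = 65.43 g·m⁻²·a⁻¹
carbon steel: temperature factor f = -0.054·(14.4) = -0.7776
  sulphur-dioxide contribution → 50.16 μm/a
  chloride contribution → 154.7 μm/a
  total first-year rate 204.9 μm/a
  mass loss = 204.9 μm/a × 7.85 g/cm³ = 1608 g·m⁻²·a⁻¹
copper: f(T) = -0.080·(T−10) [T>10 °C] = -1.1520
  sulphur-dioxide contribution → 0.7679 μm/a
  chloride contribution → 3.238 μm/a
  ⇒ r_corr(copper) = 4.006 μm/a
  mass loss = 4.006 μm/a × 8.96 g/cm³ = 35.89 g·m⁻²·a⁻¹
Ordering by g·m⁻²·a⁻¹: carbon steel (1610) > zinc (65.4) > copper (35.9)

["carbon steel", "zinc", "copper"]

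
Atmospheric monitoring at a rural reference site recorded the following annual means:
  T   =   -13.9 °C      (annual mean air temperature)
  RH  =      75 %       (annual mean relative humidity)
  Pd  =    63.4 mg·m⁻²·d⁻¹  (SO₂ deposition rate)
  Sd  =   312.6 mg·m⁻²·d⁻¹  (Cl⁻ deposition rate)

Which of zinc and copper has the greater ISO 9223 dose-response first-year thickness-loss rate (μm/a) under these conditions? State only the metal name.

zinc: temperature factor f = +0.038·(-23.9) = -0.9082
  Pd branch = 0.0129·Pd^0.44·e^(0.046·RH+f) = 1.017 μm/a
  Cl⁻ term: 0.0175·312.6^0.57·exp(0.008·75+0.085·-13.9) = 0.2586
  r_corr = 1.017 + 0.2586 = 1.276 μm/a
copper: f(T) = +0.126·(T−10) [T≤10 °C] = -3.0114
  Pd branch = 0.0053·Pd^0.26·e^(0.059·RH+f) = 0.06408 μm/a
  Sd branch = 0.01025·Sd^0.27·e^(0.036·RH+0.049·T) = 0.3641 μm/a
  r_corr = 0.06408 + 0.3641 = 0.4281 μm/a
Ordering by μm/a: zinc (1.28) > copper (0.428)

zinc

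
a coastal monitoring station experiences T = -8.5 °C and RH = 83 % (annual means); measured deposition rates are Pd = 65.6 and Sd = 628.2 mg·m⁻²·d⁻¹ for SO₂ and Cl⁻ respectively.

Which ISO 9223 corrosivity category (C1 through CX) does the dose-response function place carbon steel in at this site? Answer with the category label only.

C4

carbon steel: T≤10 °C ⇒ hinge +0.150·(-8.5−10) = -2.7750
  sulphur-dioxide contribution → 5.111 μm/a
  chloride contribution → 60.99 μm/a
  total first-year rate 66.11 μm/a
Category bounds: 50…80 μm/a bracket r_corr ⇒ C4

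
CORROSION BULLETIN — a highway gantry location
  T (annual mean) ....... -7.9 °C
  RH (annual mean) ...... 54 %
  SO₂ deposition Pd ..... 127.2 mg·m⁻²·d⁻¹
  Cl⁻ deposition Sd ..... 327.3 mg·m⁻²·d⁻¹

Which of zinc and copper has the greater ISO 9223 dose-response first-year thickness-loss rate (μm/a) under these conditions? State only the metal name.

zinc

zinc: f(T) = +0.038·(T−10) [T≤10 °C] = -0.6802
  Pd branch = 0.0129·Pd^0.44·e^(0.046·RH+f) = 0.6606 μm/a
  Sd branch = 0.0175·Sd^0.57·e^(0.008·RH+0.085·T) = 0.3737 μm/a
  sum: 0.6606 + 0.3737 → r_corr = 1.034 μm/a
copper: T≤10 °C ⇒ hinge +0.126·(-7.9−10) = -2.2554
  SO₂ term: 0.0053·127.2^0.26·exp(0.059·54-2.2554) = 0.04738
  Cl⁻ term: 0.01025·327.3^0.27·exp(0.036·54+0.049·-7.9) = 0.2322
  r_corr = 0.04738 + 0.2322 = 0.2796 μm/a
Ordering by μm/a: zinc (1.03) > copper (0.28)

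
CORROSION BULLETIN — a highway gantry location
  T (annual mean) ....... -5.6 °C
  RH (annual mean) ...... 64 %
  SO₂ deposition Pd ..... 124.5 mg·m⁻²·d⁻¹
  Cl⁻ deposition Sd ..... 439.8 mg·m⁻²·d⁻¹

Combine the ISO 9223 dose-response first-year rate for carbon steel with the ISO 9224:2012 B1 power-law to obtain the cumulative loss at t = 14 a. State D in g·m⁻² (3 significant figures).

D(14) = 1.15e+03 g·m⁻²

carbon steel: f(T) = +0.150·(T−10) [T≤10 °C] = -2.3400
  Pd branch = 1.77·Pd^0.52·e^(0.02·RH+f) = 7.535 μm/a
  Sd branch = 0.102·Sd^0.62·e^(0.033·RH+0.04·T) = 29.33 μm/a
  r_corr = 7.535 + 29.33 = 36.87 μm/a
Long-term exponent b (ISO 9224 Table 2, B1) = 0.523
  D(14) = 36.87 × 14^0.523 = 36.87 × 3.976 = 146.6 μm
  Mass loss = 146.6 μm × 7.85 g/cm³ = 1151 g·m⁻²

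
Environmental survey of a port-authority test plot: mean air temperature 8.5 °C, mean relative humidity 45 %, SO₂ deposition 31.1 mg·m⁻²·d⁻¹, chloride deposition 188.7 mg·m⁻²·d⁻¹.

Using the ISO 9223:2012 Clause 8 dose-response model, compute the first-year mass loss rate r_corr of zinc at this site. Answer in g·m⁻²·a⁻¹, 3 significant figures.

zinc: f(T) = +0.038·(T−10) [T≤10 °C] = -0.0570
  Pd branch = 0.0129·Pd^0.44·e^(0.046·RH+f) = 0.4382 μm/a
  Sd branch = 0.0175·Sd^0.57·e^(0.008·RH+0.085·T) = 1.024 μm/a
  r_corr = 0.4382 + 1.024 = 1.462 μm/a
Convert to mass loss: 1.462 μm/a × 7.14 g/cm³ = 10.44 g·m⁻²·a⁻¹

r_corr = 10.4 g·m⁻²·a⁻¹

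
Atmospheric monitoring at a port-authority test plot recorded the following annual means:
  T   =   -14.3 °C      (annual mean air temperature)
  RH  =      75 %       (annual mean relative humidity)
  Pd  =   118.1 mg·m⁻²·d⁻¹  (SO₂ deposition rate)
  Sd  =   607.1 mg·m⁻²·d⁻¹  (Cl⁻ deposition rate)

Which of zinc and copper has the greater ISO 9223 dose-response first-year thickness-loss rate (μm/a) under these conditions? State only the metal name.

zinc: T≤10 °C ⇒ hinge +0.038·(-14.3−10) = -0.9234
  sulphur-dioxide contribution → 1.317 μm/a
  chloride contribution → 0.3649 μm/a
  ⇒ r_corr(zinc) = 1.682 μm/a
copper: f(T) = +0.126·(T−10) [T≤10 °C] = -3.0618
  sulphur-dioxide contribution → 0.07163 μm/a
  chloride contribution → 0.4271 μm/a
  ⇒ r_corr(copper) = 0.4987 μm/a
Ordering by μm/a: zinc (1.68) > copper (0.499)

zinc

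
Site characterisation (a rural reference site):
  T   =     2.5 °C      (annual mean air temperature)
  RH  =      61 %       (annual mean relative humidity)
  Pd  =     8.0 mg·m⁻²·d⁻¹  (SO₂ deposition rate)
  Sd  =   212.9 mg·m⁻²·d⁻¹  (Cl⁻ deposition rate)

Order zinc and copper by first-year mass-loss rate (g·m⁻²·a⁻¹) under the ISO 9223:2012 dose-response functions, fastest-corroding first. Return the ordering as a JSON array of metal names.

zinc: f(T) = +0.038·(T−10) [T≤10 °C] = -0.2850
  Pd branch = 0.0129·Pd^0.44·e^(0.046·RH+f) = 0.4007 μm/a
  Cl⁻ term: 0.0175·212.9^0.57·exp(0.008·61+0.085·2.5) = 0.7487
  sum: 0.4007 + 0.7487 → r_corr = 1.149 μm/a
  mass loss = 1.149 μm/a × 7.14 g/cm³ = 8.207 g·m⁻²·a⁻¹
copper: temperature factor f = +0.126·(-7.5) = -0.9450
  SO₂ term: 0.0053·8.0^0.26·exp(0.059·61-0.9450) = 0.1293
  Sd branch = 0.01025·Sd^0.27·e^(0.036·RH+0.049·T) = 0.4428 μm/a
  sum: 0.1293 + 0.4428 → r_corr = 0.5722 μm/a
  mass loss = 0.5722 μm/a × 8.96 g/cm³ = 5.127 g·m⁻²·a⁻¹
Ordering by g·m⁻²·a⁻¹: zinc (8.21) > copper (5.13)

["zinc", "copper"]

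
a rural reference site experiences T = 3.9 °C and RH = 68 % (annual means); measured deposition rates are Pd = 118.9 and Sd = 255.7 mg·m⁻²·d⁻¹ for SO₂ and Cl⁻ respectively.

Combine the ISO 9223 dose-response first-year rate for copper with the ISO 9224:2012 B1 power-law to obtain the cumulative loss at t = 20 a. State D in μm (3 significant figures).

D(20) = 8.20 μm

copper: f(T) = +0.126·(T−10) [T≤10 °C] = -0.7686
  SO₂ term: 0.0053·118.9^0.26·exp(0.059·68-0.7686) = 0.4703
  Cl⁻ term: 0.01025·255.7^0.27·exp(0.036·68+0.049·3.9) = 0.6411
  r_corr = 0.4703 + 0.6411 = 1.111 μm/a
Power-law: D(20) = r_corr · 20^0.667
  D(20) = 1.111 × 20^0.667 = 1.111 × 7.375 = 8.198 μm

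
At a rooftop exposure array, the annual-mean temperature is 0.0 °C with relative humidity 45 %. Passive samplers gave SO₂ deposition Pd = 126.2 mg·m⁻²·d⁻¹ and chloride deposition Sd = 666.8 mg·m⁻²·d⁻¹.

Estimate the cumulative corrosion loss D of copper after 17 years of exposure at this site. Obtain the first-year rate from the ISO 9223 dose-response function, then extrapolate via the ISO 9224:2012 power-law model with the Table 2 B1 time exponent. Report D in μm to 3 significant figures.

copper: temperature factor f = +0.126·(-10.0) = -1.2600
  sulphur-dioxide contribution → 0.07523 μm/a
  chloride contribution → 0.2998 μm/a
  ⇒ r_corr(copper) = 0.375 μm/a
Power-law: D(17) = r_corr · 17^0.667
  D(17) = 0.375 × 17^0.667 = 0.375 × 6.618 = 2.482 μm

D(17) = 2.48 μm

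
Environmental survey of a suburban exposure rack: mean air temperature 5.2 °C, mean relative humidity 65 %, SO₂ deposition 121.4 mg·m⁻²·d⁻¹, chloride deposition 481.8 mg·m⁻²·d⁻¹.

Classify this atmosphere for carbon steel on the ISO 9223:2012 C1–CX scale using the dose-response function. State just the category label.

carbon steel: temperature factor f = +0.150·(-4.8) = -0.7200
  SO₂ term: 1.77·121.4^0.52·exp(0.02·65-0.7200) = 38.34
  Sd branch = 0.102·Sd^0.62·e^(0.033·RH+0.04·T) = 49.42 μm/a
  r_corr = 38.34 + 49.42 = 87.76 μm/a
87.8 μm/a falls in (80, 200] for carbon steel → category C5

C5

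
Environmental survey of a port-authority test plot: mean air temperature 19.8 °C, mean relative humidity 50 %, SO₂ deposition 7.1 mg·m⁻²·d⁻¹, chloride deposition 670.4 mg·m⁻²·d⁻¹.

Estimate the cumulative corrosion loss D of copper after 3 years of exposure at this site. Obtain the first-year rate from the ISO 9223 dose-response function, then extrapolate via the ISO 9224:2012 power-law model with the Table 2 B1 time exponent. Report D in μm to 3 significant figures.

D(3) = 2.13 μm

copper: temperature factor f = -0.080·(9.8) = -0.7840
  Pd branch = 0.0053·Pd^0.26·e^(0.059·RH+f) = 0.07696 μm/a
  Cl⁻ term: 0.01025·670.4^0.27·exp(0.036·50+0.049·19.8) = 0.9482
  r_corr = 0.07696 + 0.9482 = 1.025 μm/a
ISO 9224: D(t) = r_corr · t^b with b = 0.667 (copper, B1)
  D(3) = 1.025 × 3^0.667 = 1.025 × 2.081 = 2.133 μm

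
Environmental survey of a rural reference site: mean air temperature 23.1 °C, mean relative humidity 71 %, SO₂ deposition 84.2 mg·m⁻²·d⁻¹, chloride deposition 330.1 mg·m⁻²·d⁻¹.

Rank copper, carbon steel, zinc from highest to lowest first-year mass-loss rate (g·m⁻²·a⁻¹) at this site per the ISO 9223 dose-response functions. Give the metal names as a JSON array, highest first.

["carbon steel", "zinc", "copper"]

copper: T>10 °C ⇒ hinge -0.080·(23.1−10) = -1.0480
  Pd branch = 0.0053·Pd^0.26·e^(0.059·RH+f) = 0.3881 μm/a
  Sd branch = 0.01025·Sd^0.27·e^(0.036·RH+0.049·T) = 1.961 μm/a
  sum: 0.3881 + 1.961 → r_corr = 2.349 μm/a
  mass loss = 2.349 μm/a × 8.96 g/cm³ = 21.04 g·m⁻²·a⁻¹
carbon steel: temperature factor f = -0.054·(13.1) = -0.7074
  Pd branch = 1.77·Pd^0.52·e^(0.02·RH+f) = 36.19 μm/a
  Sd branch = 0.102·Sd^0.62·e^(0.033·RH+0.04·T) = 97.5 μm/a
  r_corr = 36.19 + 97.5 = 133.7 μm/a
  mass loss = 133.7 μm/a × 7.85 g/cm³ = 1049 g·m⁻²·a⁻¹
zinc: f(T) = -0.071·(T−10) [T>10 °C] = -0.9301
  SO₂ term: 0.0129·84.2^0.44·exp(0.046·71-0.9301) = 0.938
  Sd branch = 0.0175·Sd^0.57·e^(0.008·RH+0.085·T) = 5.999 μm/a
  r_corr = 0.938 + 5.999 = 6.937 μm/a
  mass loss = 6.937 μm/a × 7.14 g/cm³ = 49.53 g·m⁻²·a⁻¹
Ordering by g·m⁻²·a⁻¹: carbon steel (1050) > zinc (49.5) > copper (21)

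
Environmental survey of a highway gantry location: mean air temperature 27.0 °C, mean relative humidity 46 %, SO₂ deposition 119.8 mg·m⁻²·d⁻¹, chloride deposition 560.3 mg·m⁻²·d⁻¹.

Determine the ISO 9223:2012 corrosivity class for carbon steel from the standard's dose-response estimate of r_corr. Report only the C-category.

carbon steel: T>10 °C ⇒ hinge -0.054·(27.0−10) = -0.9180
  Pd branch = 1.77·Pd^0.52·e^(0.02·RH+f) = 21.36 μm/a
  Sd branch = 0.102·Sd^0.62·e^(0.033·RH+0.04·T) = 69.33 μm/a
  r_corr = 21.36 + 69.33 = 90.69 μm/a
90.7 μm/a falls in (80, 200] for carbon steel → category C5

C5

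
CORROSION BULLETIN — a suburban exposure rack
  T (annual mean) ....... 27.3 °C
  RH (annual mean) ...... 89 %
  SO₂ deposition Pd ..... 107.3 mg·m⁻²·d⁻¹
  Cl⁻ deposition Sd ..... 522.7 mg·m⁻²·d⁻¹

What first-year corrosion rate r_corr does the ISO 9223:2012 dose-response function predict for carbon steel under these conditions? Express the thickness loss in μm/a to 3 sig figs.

carbon steel: temperature factor f = -0.054·(17.3) = -0.9342
  sulphur-dioxide contribution → 46.9 μm/a
  chloride contribution → 277.8 μm/a
  ⇒ r_corr(carbon steel) = 324.7 μm/a

r_corr = 325 μm/a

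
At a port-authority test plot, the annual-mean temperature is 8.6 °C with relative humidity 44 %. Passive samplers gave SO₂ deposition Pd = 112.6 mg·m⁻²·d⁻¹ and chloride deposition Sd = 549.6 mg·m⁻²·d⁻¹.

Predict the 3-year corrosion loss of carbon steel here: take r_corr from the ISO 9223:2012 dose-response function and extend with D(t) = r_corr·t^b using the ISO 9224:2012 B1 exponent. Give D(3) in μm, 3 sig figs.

carbon steel: f(T) = +0.150·(T−10) [T≤10 °C] = -0.2100
  sulphur-dioxide contribution → 40.34 μm/a
  chloride contribution → 30.72 μm/a
  total first-year rate 71.06 μm/a
ISO 9224: D(t) = r_corr · t^b with b = 0.523 (carbon steel, B1)
  D(3) = 71.06 × 3^0.523 = 71.06 × 1.776 = 126.2 μm

D(3) = 126 μm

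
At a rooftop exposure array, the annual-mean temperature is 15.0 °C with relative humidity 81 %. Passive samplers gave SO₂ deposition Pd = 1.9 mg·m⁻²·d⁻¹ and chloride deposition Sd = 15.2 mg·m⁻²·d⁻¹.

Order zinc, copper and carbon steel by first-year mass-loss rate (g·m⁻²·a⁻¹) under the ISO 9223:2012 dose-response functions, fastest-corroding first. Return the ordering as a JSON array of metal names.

["carbon steel", "copper", "zinc"]

zinc: temperature factor f = -0.071·(5.0) = -0.3550
  SO₂ term: 0.0129·1.9^0.44·exp(0.046·81-0.3550) = 0.498
  Cl⁻ term: 0.0175·15.2^0.57·exp(0.008·81+0.085·15.0) = 0.5647
  sum: 0.498 + 0.5647 → r_corr = 1.063 μm/a
  mass loss = 1.063 μm/a × 7.14 g/cm³ = 7.588 g·m⁻²·a⁻¹
copper: f(T) = -0.080·(T−10) [T>10 °C] = -0.4000
  SO₂ term: 0.0053·1.9^0.26·exp(0.059·81-0.4000) = 0.4995
  Sd branch = 0.01025·Sd^0.27·e^(0.036·RH+0.049·T) = 0.8231 μm/a
  r_corr = 0.4995 + 0.8231 = 1.323 μm/a
  mass loss = 1.323 μm/a × 8.96 g/cm³ = 11.85 g·m⁻²·a⁻¹
carbon steel: f(T) = -0.054·(T−10) [T>10 °C] = -0.2700
  SO₂ term: 1.77·1.9^0.52·exp(0.02·81-0.2700) = 9.533
  Sd branch = 0.102·Sd^0.62·e^(0.033·RH+0.04·T) = 14.55 μm/a
  sum: 9.533 + 14.55 → r_corr = 24.08 μm/a
  mass loss = 24.08 μm/a × 7.85 g/cm³ = 189 g·m⁻²·a⁻¹
Ordering by g·m⁻²·a⁻¹: carbon steel (189) > copper (11.9) > zinc (7.59)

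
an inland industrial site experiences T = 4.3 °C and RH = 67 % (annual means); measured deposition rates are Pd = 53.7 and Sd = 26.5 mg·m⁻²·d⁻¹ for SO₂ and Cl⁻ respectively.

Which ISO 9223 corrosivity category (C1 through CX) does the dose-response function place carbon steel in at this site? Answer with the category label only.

carbon steel: f(T) = +0.150·(T−10) [T≤10 °C] = -0.8550
  SO₂ term: 1.77·53.7^0.52·exp(0.02·67-0.8550) = 22.81
  Cl⁻ term: 0.102·26.5^0.62·exp(0.033·67+0.04·4.3) = 8.432
  sum: 22.81 + 8.432 → r_corr = 31.25 μm/a
ISO 9223 Table 2 (carbon steel): 25 < 31.2 ≤ 50 μm/a ⇒ C3

C3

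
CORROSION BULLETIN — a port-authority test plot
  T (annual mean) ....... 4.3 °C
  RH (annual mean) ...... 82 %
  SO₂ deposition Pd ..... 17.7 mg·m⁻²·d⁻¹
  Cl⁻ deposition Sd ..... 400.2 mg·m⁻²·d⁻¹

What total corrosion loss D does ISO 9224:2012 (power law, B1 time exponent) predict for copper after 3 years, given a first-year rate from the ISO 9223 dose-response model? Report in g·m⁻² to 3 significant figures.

copper: temperature factor f = +0.126·(-5.7) = -0.7182
  sulphur-dioxide contribution → 0.6886 μm/a
  chloride contribution → 1.221 μm/a
  total first-year rate 1.91 μm/a
ISO 9224: D(t) = r_corr · t^b with b = 0.667 (copper, B1)
  D(3) = 1.91 × 3^0.667 = 1.91 × 2.081 = 3.975 μm
  Mass loss = 3.975 μm × 8.96 g/cm³ = 35.61 g·m⁻²

D(3) = 35.6 g·m⁻²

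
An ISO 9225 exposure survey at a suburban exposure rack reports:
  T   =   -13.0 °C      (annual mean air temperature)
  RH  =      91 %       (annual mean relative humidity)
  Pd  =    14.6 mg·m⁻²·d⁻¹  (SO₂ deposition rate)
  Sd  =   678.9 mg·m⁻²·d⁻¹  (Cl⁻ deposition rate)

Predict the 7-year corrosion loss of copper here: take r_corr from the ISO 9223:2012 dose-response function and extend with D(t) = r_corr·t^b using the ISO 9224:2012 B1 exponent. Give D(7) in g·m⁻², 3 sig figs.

D(7) = 31.5 g·m⁻²

copper: T≤10 °C ⇒ hinge +0.126·(-13.0−10) = -2.8980
  SO₂ term: 0.0053·14.6^0.26·exp(0.059·91-2.8980) = 0.1259
  Sd branch = 0.01025·Sd^0.27·e^(0.036·RH+0.049·T) = 0.8345 μm/a
  r_corr = 0.1259 + 0.8345 = 0.9604 μm/a
ISO 9224: D(t) = r_corr · t^b with b = 0.667 (copper, B1)
  D(7) = 0.9604 × 7^0.667 = 0.9604 × 3.662 = 3.517 μm
  Mass loss = 3.517 μm × 8.96 g/cm³ = 31.51 g·m⁻²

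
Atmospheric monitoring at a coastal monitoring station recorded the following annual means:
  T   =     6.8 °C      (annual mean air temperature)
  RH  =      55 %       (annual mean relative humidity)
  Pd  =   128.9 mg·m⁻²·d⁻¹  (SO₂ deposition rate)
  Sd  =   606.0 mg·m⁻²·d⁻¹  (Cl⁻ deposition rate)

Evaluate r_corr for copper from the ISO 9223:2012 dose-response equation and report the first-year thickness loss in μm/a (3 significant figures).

copper: T≤10 °C ⇒ hinge +0.126·(6.8−10) = -0.4032
  SO₂ term: 0.0053·128.9^0.26·exp(0.059·55-0.4032) = 0.3215
  Sd branch = 0.01025·Sd^0.27·e^(0.036·RH+0.049·T) = 0.5843 μm/a
  sum: 0.3215 + 0.5843 → r_corr = 0.9057 μm/a

r_corr = 0.906 μm/a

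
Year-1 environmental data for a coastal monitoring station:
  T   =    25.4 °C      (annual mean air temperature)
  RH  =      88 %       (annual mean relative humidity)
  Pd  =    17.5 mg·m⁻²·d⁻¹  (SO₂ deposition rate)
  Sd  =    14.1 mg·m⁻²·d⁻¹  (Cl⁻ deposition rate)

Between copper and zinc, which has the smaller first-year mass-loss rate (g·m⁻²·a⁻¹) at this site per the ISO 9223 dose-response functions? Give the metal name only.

zinc

copper: f(T) = -0.080·(T−10) [T>10 °C] = -1.2320
  Pd branch = 0.0053·Pd^0.26·e^(0.059·RH+f) = 0.5852 μm/a
  Cl⁻ term: 0.01025·14.1^0.27·exp(0.036·88+0.049·25.4) = 1.727
  sum: 0.5852 + 1.727 → r_corr = 2.313 μm/a
  mass loss = 2.313 μm/a × 8.96 g/cm³ = 20.72 g·m⁻²·a⁻¹
zinc: T>10 °C ⇒ hinge -0.071·(25.4−10) = -1.0934
  Pd branch = 0.0129·Pd^0.44·e^(0.046·RH+f) = 0.8724 μm/a
  Sd branch = 0.0175·Sd^0.57·e^(0.008·RH+0.085·T) = 1.385 μm/a
  sum: 0.8724 + 1.385 → r_corr = 2.257 μm/a
  mass loss = 2.257 μm/a × 7.14 g/cm³ = 16.12 g·m⁻²·a⁻¹
Ordering by g·m⁻²·a⁻¹: copper (20.7) > zinc (16.1)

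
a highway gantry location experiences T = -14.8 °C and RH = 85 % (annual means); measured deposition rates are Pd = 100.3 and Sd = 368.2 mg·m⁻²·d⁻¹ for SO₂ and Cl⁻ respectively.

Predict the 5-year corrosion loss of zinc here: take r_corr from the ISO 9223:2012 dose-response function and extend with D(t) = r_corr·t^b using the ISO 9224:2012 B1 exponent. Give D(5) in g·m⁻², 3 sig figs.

D(5) = 57.9 g·m⁻²

zinc: temperature factor f = +0.038·(-24.8) = -0.9424
  Pd branch = 0.0129·Pd^0.44·e^(0.046·RH+f) = 1.905 μm/a
  Sd branch = 0.0175·Sd^0.57·e^(0.008·RH+0.085·T) = 0.2849 μm/a
  r_corr = 1.905 + 0.2849 = 2.19 μm/a
Power-law: D(5) = r_corr · 5^0.813
  D(5) = 2.19 × 5^0.813 = 2.19 × 3.701 = 8.105 μm
  Mass loss = 8.105 μm × 7.14 g/cm³ = 57.87 g·m⁻²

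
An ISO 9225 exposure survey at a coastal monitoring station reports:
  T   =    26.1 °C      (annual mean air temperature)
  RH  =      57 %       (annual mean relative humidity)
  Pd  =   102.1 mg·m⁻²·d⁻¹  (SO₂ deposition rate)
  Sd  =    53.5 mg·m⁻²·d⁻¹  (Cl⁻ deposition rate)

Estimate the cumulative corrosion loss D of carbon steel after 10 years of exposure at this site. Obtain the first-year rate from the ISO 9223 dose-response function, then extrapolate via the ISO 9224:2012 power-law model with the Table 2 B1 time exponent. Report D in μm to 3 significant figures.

D(10) = 160 μm

carbon steel: T>10 °C ⇒ hinge -0.054·(26.1−10) = -0.8694
  sulphur-dioxide contribution → 25.72 μm/a
  chloride contribution → 22.41 μm/a
  ⇒ r_corr(carbon steel) = 48.13 μm/a
Long-term exponent b (ISO 9224 Table 2, B1) = 0.523
  D(10) = 48.13 × 10^0.523 = 48.13 × 3.334 = 160.5 μm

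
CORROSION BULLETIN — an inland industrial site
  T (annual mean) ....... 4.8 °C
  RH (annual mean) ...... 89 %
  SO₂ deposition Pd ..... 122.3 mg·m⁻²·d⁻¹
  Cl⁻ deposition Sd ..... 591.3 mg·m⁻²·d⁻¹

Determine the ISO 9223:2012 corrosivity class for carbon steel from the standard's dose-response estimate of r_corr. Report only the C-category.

carbon steel: temperature factor f = +0.150·(-5.2) = -0.7800
  sulphur-dioxide contribution → 58.58 μm/a
  chloride contribution → 121.9 μm/a
  ⇒ r_corr(carbon steel) = 180.5 μm/a
Category bounds: 80…200 μm/a bracket r_corr ⇒ C5

C5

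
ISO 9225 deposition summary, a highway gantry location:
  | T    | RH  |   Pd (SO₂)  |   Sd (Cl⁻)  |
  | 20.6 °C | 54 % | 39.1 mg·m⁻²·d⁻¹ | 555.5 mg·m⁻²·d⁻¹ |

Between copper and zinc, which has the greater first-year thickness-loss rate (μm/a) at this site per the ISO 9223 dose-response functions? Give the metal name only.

zinc

copper: temperature factor f = -0.080·(10.6) = -0.8480
  SO₂ term: 0.0053·39.1^0.26·exp(0.059·54-0.8480) = 0.1424
  Cl⁻ term: 0.01025·555.5^0.27·exp(0.036·54+0.049·20.6) = 1.083
  r_corr = 0.1424 + 1.083 = 1.225 μm/a
zinc: f(T) = -0.071·(T−10) [T>10 °C] = -0.7526
  SO₂ term: 0.0129·39.1^0.44·exp(0.046·54-0.7526) = 0.3657
  Cl⁻ term: 0.0175·555.5^0.57·exp(0.008·54+0.085·20.6) = 5.696
  r_corr = 0.3657 + 5.696 = 6.062 μm/a
Ordering by μm/a: zinc (6.06) > copper (1.22)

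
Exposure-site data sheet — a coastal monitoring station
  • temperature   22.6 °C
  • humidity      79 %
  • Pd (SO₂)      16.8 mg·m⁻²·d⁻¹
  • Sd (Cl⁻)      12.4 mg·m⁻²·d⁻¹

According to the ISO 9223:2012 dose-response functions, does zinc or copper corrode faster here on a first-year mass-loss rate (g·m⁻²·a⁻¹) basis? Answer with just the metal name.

zinc: f(T) = -0.071·(T−10) [T>10 °C] = -0.8946
  Pd branch = 0.0129·Pd^0.44·e^(0.046·RH+f) = 0.6909 μm/a
  Cl⁻ term: 0.0175·12.4^0.57·exp(0.008·79+0.085·22.6) = 0.9442
  r_corr = 0.6909 + 0.9442 = 1.635 μm/a
  mass loss = 1.635 μm/a × 7.14 g/cm³ = 11.67 g·m⁻²·a⁻¹
copper: f(T) = -0.080·(T−10) [T>10 °C] = -1.0080
  SO₂ term: 0.0053·16.8^0.26·exp(0.059·79-1.0080) = 0.4259
  Cl⁻ term: 0.01025·12.4^0.27·exp(0.036·79+0.049·22.6) = 1.052
  r_corr = 0.4259 + 1.052 = 1.478 μm/a
  mass loss = 1.478 μm/a × 8.96 g/cm³ = 13.24 g·m⁻²·a⁻¹
Ordering by g·m⁻²·a⁻¹: copper (13.2) > zinc (11.7)

copper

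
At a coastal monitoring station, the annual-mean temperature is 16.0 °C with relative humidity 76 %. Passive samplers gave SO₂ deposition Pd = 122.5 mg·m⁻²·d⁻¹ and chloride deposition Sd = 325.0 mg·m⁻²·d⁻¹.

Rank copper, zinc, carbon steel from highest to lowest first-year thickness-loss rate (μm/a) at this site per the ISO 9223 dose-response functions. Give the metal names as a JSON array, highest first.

["carbon steel", "zinc", "copper"]

copper: T>10 °C ⇒ hinge -0.080·(16.0−10) = -0.4800
  sulphur-dioxide contribution → 1.014 μm/a
  chloride contribution → 1.651 μm/a
  ⇒ r_corr(copper) = 2.665 μm/a
zinc: temperature factor f = -0.071·(6.0) = -0.4260
  sulphur-dioxide contribution → 2.305 μm/a
  chloride contribution → 3.385 μm/a
  total first-year rate 5.689 μm/a
carbon steel: temperature factor f = -0.054·(6.0) = -0.3240
  sulphur-dioxide contribution → 71.32 μm/a
  chloride contribution → 85.73 μm/a
  ⇒ r_corr(carbon steel) = 157.1 μm/a
Ordering by μm/a: carbon steel (157) > zinc (5.69) > copper (2.66)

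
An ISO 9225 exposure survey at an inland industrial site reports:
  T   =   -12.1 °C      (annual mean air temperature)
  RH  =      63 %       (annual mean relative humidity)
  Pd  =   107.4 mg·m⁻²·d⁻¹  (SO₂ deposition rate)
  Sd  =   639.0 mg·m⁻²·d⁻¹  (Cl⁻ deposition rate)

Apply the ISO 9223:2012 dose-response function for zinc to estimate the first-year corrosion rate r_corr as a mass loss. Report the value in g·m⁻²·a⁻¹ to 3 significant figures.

r_corr = 8.58 g·m⁻²·a⁻¹

zinc: temperature factor f = +0.038·(-22.1) = -0.8398
  Pd branch = 0.0129·Pd^0.44·e^(0.046·RH+f) = 0.7909 μm/a
  Cl⁻ term: 0.0175·639.0^0.57·exp(0.008·63+0.085·-12.1) = 0.4115
  sum: 0.7909 + 0.4115 → r_corr = 1.202 μm/a
Convert to mass loss: 1.202 μm/a × 7.14 g/cm³ = 8.585 g·m⁻²·a⁻¹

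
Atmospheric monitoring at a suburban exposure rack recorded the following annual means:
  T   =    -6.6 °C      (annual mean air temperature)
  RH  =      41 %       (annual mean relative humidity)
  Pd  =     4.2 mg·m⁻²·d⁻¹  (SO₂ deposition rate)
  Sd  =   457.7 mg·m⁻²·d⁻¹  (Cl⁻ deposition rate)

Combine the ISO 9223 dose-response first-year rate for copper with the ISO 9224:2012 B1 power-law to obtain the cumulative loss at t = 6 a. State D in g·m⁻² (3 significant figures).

copper: f(T) = +0.126·(T−10) [T≤10 °C] = -2.0916
  sulphur-dioxide contribution → 0.01068 μm/a
  chloride contribution → 0.1697 μm/a
  ⇒ r_corr(copper) = 0.1804 μm/a
Long-term exponent b (ISO 9224 Table 2, B1) = 0.667
  D(6) = 0.1804 × 6^0.667 = 0.1804 × 3.304 = 0.5959 μm
  Mass loss = 0.5959 μm × 8.96 g/cm³ = 5.339 g·m⁻²

D(6) = 5.34 g·m⁻²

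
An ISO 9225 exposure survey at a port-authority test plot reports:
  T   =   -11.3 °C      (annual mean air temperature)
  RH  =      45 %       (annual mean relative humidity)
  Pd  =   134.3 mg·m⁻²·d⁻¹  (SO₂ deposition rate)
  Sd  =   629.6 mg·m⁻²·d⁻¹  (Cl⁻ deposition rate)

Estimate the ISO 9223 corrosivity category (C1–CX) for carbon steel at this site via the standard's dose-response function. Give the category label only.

carbon steel: f(T) = +0.150·(T−10) [T≤10 °C] = -3.1950
  SO₂ term: 1.77·134.3^0.52·exp(0.02·45-3.1950) = 2.28
  Sd branch = 0.102·Sd^0.62·e^(0.033·RH+0.04·T) = 15.58 μm/a
  r_corr = 2.28 + 15.58 = 17.86 μm/a
17.9 μm/a falls in (1.3, 25] for carbon steel → category C2

C2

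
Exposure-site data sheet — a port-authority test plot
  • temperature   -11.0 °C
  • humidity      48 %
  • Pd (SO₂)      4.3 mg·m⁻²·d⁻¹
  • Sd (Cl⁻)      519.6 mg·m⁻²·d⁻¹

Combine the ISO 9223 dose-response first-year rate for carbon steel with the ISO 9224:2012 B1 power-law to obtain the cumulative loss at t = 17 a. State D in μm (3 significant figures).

D(17) = 69.9 μm

carbon steel: T≤10 °C ⇒ hinge +0.150·(-11.0−10) = -3.1500
  SO₂ term: 1.77·4.3^0.52·exp(0.02·48-3.1500) = 0.4229
  Cl⁻ term: 0.102·519.6^0.62·exp(0.033·48+0.04·-11.0) = 15.46
  sum: 0.4229 + 15.46 → r_corr = 15.88 μm/a
ISO 9224: D(t) = r_corr · t^b with b = 0.523 (carbon steel, B1)
  D(17) = 15.88 × 17^0.523 = 15.88 × 4.401 = 69.89 μm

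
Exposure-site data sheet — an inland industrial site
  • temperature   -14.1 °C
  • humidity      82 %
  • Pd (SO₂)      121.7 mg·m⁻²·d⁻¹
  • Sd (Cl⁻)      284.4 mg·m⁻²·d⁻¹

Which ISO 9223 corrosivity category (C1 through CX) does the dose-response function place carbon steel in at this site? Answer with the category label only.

carbon steel: T≤10 °C ⇒ hinge +0.150·(-14.1−10) = -3.6150
  Pd branch = 1.77·Pd^0.52·e^(0.02·RH+f) = 2.983 μm/a
  Sd branch = 0.102·Sd^0.62·e^(0.033·RH+0.04·T) = 28.86 μm/a
  sum: 2.983 + 28.86 → r_corr = 31.84 μm/a
Category bounds: 25…50 μm/a bracket r_corr ⇒ C3

C3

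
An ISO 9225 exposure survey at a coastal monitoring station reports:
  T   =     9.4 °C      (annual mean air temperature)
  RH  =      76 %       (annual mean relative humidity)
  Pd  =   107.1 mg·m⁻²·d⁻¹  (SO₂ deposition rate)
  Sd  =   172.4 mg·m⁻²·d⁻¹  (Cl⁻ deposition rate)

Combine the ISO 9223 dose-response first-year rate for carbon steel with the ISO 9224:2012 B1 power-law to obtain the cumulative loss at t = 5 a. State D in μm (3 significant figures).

carbon steel: T≤10 °C ⇒ hinge +0.150·(9.4−10) = -0.0900
  Pd branch = 1.77·Pd^0.52·e^(0.02·RH+f) = 84.04 μm/a
  Cl⁻ term: 0.102·172.4^0.62·exp(0.033·76+0.04·9.4) = 44.44
  r_corr = 84.04 + 44.44 = 128.5 μm/a
ISO 9224: D(t) = r_corr · t^b with b = 0.523 (carbon steel, B1)
  D(5) = 128.5 × 5^0.523 = 128.5 × 2.32 = 298.1 μm

D(5) = 298 μm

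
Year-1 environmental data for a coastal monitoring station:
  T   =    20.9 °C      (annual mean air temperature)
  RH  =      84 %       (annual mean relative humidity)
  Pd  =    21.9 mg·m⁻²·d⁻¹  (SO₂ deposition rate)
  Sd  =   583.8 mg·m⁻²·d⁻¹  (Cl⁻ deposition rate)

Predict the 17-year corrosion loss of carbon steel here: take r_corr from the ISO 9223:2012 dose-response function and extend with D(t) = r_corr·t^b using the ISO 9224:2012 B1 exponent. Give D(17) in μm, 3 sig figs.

D(17) = 975 μm

carbon steel: T>10 °C ⇒ hinge -0.054·(20.9−10) = -0.5886
  sulphur-dioxide contribution → 26.24 μm/a
  chloride contribution → 195.3 μm/a
  ⇒ r_corr(carbon steel) = 221.5 μm/a
Long-term exponent b (ISO 9224 Table 2, B1) = 0.523
  D(17) = 221.5 × 17^0.523 = 221.5 × 4.401 = 974.8 μm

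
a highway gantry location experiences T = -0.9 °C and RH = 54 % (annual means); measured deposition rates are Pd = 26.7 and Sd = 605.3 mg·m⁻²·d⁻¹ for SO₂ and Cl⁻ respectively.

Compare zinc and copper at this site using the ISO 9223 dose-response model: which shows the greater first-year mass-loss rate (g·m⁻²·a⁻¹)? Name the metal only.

zinc: T≤10 °C ⇒ hinge +0.038·(-0.9−10) = -0.4142
  Pd branch = 0.0129·Pd^0.44·e^(0.046·RH+f) = 0.4337 μm/a
  Sd branch = 0.0175·Sd^0.57·e^(0.008·RH+0.085·T) = 0.962 μm/a
  sum: 0.4337 + 0.962 → r_corr = 1.396 μm/a
  mass loss = 1.396 μm/a × 7.14 g/cm³ = 9.965 g·m⁻²·a⁻¹
copper: f(T) = +0.126·(T−10) [T≤10 °C] = -1.3734
  Pd branch = 0.0053·Pd^0.26·e^(0.059·RH+f) = 0.07627 μm/a
  Sd branch = 0.01025·Sd^0.27·e^(0.036·RH+0.049·T) = 0.3863 μm/a
  sum: 0.07627 + 0.3863 → r_corr = 0.4626 μm/a
  mass loss = 0.4626 μm/a × 8.96 g/cm³ = 4.145 g·m⁻²·a⁻¹
Ordering by g·m⁻²·a⁻¹: zinc (9.96) > copper (4.15)

zinc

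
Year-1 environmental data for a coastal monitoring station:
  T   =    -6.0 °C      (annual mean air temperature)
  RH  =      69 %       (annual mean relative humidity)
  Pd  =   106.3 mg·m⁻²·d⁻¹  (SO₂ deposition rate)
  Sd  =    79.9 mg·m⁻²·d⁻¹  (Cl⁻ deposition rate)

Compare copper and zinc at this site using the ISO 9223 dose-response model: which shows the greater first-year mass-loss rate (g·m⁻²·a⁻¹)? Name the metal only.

zinc

copper: T≤10 °C ⇒ hinge +0.126·(-6.0−10) = -2.0160
  sulphur-dioxide contribution → 0.1392 μm/a
  chloride contribution → 0.2989 μm/a
  total first-year rate 0.4381 μm/a
  mass loss = 0.4381 μm/a × 8.96 g/cm³ = 3.925 g·m⁻²·a⁻¹
zinc: f(T) = +0.038·(T−10) [T≤10 °C] = -0.6080
  sulphur-dioxide contribution → 1.308 μm/a
  chloride contribution → 0.2217 μm/a
  ⇒ r_corr(zinc) = 1.53 μm/a
  mass loss = 1.53 μm/a × 7.14 g/cm³ = 10.92 g·m⁻²·a⁻¹
Ordering by g·m⁻²·a⁻¹: zinc (10.9) > copper (3.93)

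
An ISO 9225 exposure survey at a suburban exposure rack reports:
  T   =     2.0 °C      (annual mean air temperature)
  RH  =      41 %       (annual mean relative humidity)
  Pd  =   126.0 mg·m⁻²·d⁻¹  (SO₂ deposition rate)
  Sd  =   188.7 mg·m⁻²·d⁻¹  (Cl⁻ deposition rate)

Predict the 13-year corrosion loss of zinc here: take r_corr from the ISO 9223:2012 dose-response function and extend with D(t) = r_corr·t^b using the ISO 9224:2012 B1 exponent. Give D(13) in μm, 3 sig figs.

D(13) = 8.83 μm

zinc: T≤10 °C ⇒ hinge +0.038·(2.0−10) = -0.3040
  sulphur-dioxide contribution → 0.527 μm/a
  chloride contribution → 0.5708 μm/a
  total first-year rate 1.098 μm/a
ISO 9224: D(t) = r_corr · t^b with b = 0.813 (zinc, B1)
  D(13) = 1.098 × 13^0.813 = 1.098 × 8.047 = 8.834 μm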